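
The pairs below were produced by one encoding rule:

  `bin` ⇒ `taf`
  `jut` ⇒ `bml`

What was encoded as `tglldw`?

Compare letters: b→t is +18, i→a is +18, n→f is +18 — a constant shift. It's a constant shift of +18 (ROT18).
Decoding tglldw: t−18=b, g−18=o, l−18=t, l−18=t, d−18=l, w−18=e.

bottle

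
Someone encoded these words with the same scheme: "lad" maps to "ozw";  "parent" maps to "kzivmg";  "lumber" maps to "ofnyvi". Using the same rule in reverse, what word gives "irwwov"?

riddle

Each letter is replaced by its mirror in the alphabet: a↔z, b↔y, c↔x, and so on (the Atbash cipher).
Reversing it on irwwov: i↔r, r↔i, w↔d, w↔d, o↔l, v↔e.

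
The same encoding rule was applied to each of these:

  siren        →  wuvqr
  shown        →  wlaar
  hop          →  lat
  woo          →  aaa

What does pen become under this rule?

tqr

The shift depends on letter class: consonant s→w is +4, but vowel i→u is +12. The rule splits by letter class: vowels +12, consonants +4.
For pen: p(cons)+4=t, e(vowel)+12=q, n(cons)+4=r.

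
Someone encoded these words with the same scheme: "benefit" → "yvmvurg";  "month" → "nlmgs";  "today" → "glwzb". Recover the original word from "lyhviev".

Letters are reflected about the middle of the alphabet (position → 25−position): Atbash.
Decoding lyhviev: l↔o, y↔b, h↔s, v↔e, i↔r, e↔v, v↔e.

observe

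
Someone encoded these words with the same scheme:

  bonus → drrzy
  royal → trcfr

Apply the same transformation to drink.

In bonus: b→d is +2, o→r is +3, n→r is +4, u→z is +5 — the shift increases by 1 each position. Letter i (0-indexed) is shifted by i+2, so successive shifts are 2, 3, 4, ….
Applying it to drink: d+2=f, r+3=u, i+4=m, n+5=s, k+6=q.

fumsq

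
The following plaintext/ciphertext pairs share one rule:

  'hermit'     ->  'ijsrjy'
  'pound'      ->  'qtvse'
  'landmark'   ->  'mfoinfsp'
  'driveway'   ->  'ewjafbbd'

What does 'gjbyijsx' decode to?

feathers

Shifts by position in hermit: pos 0: h→i (+1), pos 1: e→j (+5), pos 2: r→s (+1), pos 3: m→r (+5) — repeating every 2. It's a Vigenère-style cipher with numeric key [1,5]: position i shifts by key[i mod 2].
Reversing it on gjbyijsx: g−1=f, j−5=e, b−1=a, y−5=t, i−1=h, j−5=e, s−1=r, x−5=s.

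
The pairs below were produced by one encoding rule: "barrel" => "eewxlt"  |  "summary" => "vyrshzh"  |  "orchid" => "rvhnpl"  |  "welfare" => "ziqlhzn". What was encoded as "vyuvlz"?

supper

In barrel: b→e is +3, a→e is +4, r→w is +5, r→x is +6 — the shift increases by 1 each position. Each letter shifts forward by (position + 3), i.e. 3, 4, 5, … — the shift grows by one for each successive letter.
Undoing it on vyuvlz: v−3=s, y−4=u, u−5=p, v−6=p, l−7=e, z−8=r.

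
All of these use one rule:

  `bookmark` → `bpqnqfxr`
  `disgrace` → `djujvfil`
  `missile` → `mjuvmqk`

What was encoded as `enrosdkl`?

employee

In bookmark: b→b is +0, o→p is +1, o→q is +2, k→n is +3 — the shift increases by 1 each position. Letter i (0-indexed) is shifted by i+0, so successive shifts are 0, 1, 2, ….
Undoing it on enrosdkl: e−0=e, n−1=m, r−2=p, o−3=l, s−4=o, d−5=y, k−6=e, l−7=e.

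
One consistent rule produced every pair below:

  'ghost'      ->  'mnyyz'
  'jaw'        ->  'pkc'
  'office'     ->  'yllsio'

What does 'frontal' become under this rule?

lxytzkr

The shift depends on letter class: consonant g→m is +6, but vowel o→y is +10. The rule splits by letter class: vowels +10, consonants +6.
Applying it to frontal: f(cons)+6=l, r(cons)+6=x, o(vowel)+10=y, n(cons)+6=t, t(cons)+6=z, a(vowel)+10=k, l(cons)+6=r.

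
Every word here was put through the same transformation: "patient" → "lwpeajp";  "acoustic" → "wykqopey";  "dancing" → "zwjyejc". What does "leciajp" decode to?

Compare letters: p→l is +22, a→w is +22, t→p is +22 — a constant shift. Each letter is shifted forward by 22 in the alphabet (a Caesar shift of +22).
Decoding leciajp: l−22=p, e−22=i, c−22=g, i−22=m, a−22=e, j−22=n, p−22=t.

pigment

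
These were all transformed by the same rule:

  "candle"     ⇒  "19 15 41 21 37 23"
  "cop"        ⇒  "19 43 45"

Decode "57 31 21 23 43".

video

c(#3)→19 and a(#1)→15: differences scale by 2, so n = 2·pos + 13. The formula is n = 2×(alphabet index, a=1) + 13.
Reversing it on 57 31 21 23 43: 57→(57−13)÷2=22=v, 31→(31−13)÷2=9=i, 21→(21−13)÷2=4=d, 23→(23−13)÷2=5=e, 43→(43−13)÷2=15=o.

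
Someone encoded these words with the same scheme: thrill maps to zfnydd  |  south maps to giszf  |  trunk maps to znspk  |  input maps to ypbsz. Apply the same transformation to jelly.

t(19)→z(25) and h(7)→f(5) fit y≡19x+2 (mod 26); the inverse of 19 mod 26 is 11. Treating letters as 0–25, the rule is x ↦ 19x + 2 (mod 26).
Applying it to jelly: j(9)→19·9+2≡17=r; e(4)→19·4+2≡0=a; l(11)→19·11+2≡3=d; l(11)→19·11+2≡3=d; y(24)→19·24+2≡16=q (all mod 26).

raddq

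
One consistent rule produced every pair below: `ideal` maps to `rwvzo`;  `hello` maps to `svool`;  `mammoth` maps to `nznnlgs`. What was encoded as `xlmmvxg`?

connect

Each pair mirrors across the alphabet (i↔r, d↔w, e↔v): positions sum to 25. Each letter is replaced by its mirror in the alphabet: a↔z, b↔y, c↔x, and so on (the Atbash cipher).
Undoing it on xlmmvxg: x↔c, l↔o, m↔n, m↔n, v↔e, x↔c, g↔t.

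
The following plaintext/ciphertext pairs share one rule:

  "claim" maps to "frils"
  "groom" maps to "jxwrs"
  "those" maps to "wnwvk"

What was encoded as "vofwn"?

Shifts by position in claim: pos 0: c→f (+3), pos 1: l→r (+6), pos 2: a→i (+8), pos 3: i→l (+3), pos 4: m→s (+6) — repeating every 3. A repeating key of period 3 is used — shifts +3, +6, +8 over and over.
Undoing it on vofwn: v−3=s, o−6=i, f−8=x, w−3=t, n−6=h.

sixth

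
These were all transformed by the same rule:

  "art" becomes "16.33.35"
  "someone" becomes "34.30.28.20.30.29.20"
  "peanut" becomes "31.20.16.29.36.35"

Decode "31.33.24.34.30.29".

prison

a is letter #1 and maps to 16: an offset of 15. Letters become their 1-based position plus 15 (so a→16, b→17, …).
Undoing it on 31.33.24.34.30.29: 31→(31−15)÷1=16=p, 33→(33−15)÷1=18=r, 24→(24−15)÷1=9=i, 34→(34−15)÷1=19=s, 30→(30−15)÷1=15=o, 29→(29−15)÷1=14=n.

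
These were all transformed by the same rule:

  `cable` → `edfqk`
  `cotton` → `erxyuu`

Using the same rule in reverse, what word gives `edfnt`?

cabin

In cable: c→e is +2, a→d is +3, b→f is +4, l→q is +5 — the shift increases by 1 each position. The shift increases by 1 at each position, starting from +2: 2, 3, 4, ….
Decoding edfnt: e−2=c, d−3=a, f−4=b, n−5=i, t−6=n.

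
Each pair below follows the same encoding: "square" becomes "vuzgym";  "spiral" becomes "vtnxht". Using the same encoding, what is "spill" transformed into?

In square: s→v is +3, q→u is +4, u→z is +5, a→g is +6 — the shift increases by 1 each position. Letter i (0-indexed) is shifted by i+3, so successive shifts are 3, 4, 5, ….
On spill: s+3=v, p+4=t, i+5=n, l+6=r, l+7=s.

vtnrs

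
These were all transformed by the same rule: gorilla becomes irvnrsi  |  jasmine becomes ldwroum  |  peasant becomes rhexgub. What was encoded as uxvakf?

In gorilla: g→i is +2, o→r is +3, r→v is +4, i→n is +5 — the shift increases by 1 each position. The shift increases by 1 at each position, starting from +2: 2, 3, 4, ….
Undoing it on uxvakf: u−2=s, x−3=u, v−4=r, a−5=v, k−6=e, f−7=y.

survey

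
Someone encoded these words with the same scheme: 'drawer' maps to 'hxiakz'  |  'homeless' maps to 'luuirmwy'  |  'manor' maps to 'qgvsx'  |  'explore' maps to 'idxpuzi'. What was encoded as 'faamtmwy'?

Shifts by position in drawer: pos 0: d→h (+4), pos 1: r→x (+6), pos 2: a→i (+8), pos 3: w→a (+4), pos 4: e→k (+6), pos 5: r→z (+8) — repeating every 3. A repeating key of period 3 is used — shifts +4, +6, +8 over and over.
Undoing it on faamtmwy: f−4=b, a−6=u, a−8=s, m−4=i, t−6=n, m−8=e, w−4=s, y−6=s.

business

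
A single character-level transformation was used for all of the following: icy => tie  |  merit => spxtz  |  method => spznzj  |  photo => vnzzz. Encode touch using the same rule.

The rule splits by letter class: vowels +11, consonants +6.
On touch: t(cons)+6=z, o(vowel)+11=z, u(vowel)+11=f, c(cons)+6=i, h(cons)+6=n.

zzfin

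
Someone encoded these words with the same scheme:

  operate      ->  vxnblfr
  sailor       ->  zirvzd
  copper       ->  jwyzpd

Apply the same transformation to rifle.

yqovp

In operate: o→v is +7, p→x is +8, e→n is +9, r→b is +10 — the shift increases by 1 each position. The shift increases by 1 at each position, starting from +7: 7, 8, 9, ….
For rifle: r+7=y, i+8=q, f+9=o, l+10=v, e+11=p.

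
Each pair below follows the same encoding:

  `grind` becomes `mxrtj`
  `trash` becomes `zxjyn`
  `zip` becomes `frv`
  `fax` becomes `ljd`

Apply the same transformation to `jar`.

The shift depends on letter class: consonant g→m is +6, but vowel i→r is +9. Vowels shift forward by 9 and consonants shift forward by 6.
For jar: j(cons)+6=p, a(vowel)+9=j, r(cons)+6=x.

pjx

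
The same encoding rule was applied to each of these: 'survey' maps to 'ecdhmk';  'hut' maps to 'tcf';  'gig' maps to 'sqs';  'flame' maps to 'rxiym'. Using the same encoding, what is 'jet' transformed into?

The shift depends on letter class: consonant s→e is +12, but vowel u→c is +8. Vowels shift forward by 8 and consonants shift forward by 12.
For jet: j(cons)+12=v, e(vowel)+8=m, t(cons)+12=f.

vmf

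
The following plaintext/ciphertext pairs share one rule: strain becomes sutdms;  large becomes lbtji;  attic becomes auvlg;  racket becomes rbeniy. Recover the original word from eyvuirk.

Letter i (0-indexed) is shifted by i+0, so successive shifts are 0, 1, 2, ….
Decoding eyvuirk: e−0=e, y−1=x, v−2=t, u−3=r, i−4=e, r−5=m, k−6=e.

extreme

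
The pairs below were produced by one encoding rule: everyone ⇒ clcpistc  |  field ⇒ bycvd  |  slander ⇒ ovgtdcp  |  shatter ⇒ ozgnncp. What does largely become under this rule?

vgpacvi

This is an affine cipher: with a=0,…,z=25, each position x becomes (25x+6) mod 26.
On largely: l(11)→25·11+6≡21=v; a(0)→25·0+6≡6=g; r(17)→25·17+6≡15=p; g(6)→25·6+6≡0=a; e(4)→25·4+6≡2=c; l(11)→25·11+6≡21=v; y(24)→25·24+6≡8=i (all mod 26).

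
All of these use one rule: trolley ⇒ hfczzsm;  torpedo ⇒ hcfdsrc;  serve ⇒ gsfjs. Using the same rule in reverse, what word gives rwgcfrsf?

Each letter is shifted forward by 14 in the alphabet (a Caesar shift of +14).
Decoding rwgcfrsf: r−14=d, w−14=i, g−14=s, c−14=o, f−14=r, r−14=d, s−14=e, f−14=r.

disorder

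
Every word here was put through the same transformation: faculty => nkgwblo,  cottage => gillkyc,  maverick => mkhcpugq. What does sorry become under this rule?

aippo

f(5)→n(13) and a(0)→k(10) fit y≡11x+10 (mod 26); the inverse of 11 mod 26 is 19. Treating letters as 0–25, the rule is x ↦ 11x + 10 (mod 26).
For sorry: s(18)→11·18+10≡0=a; o(14)→11·14+10≡8=i; r(17)→11·17+10≡15=p; r(17)→11·17+10≡15=p; y(24)→11·24+10≡14=o (all mod 26).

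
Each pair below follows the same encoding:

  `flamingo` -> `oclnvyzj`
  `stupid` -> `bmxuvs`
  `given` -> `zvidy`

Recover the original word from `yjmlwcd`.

notable

f(5)→o(14) and l(11)→c(2) fit y≡11x+11 (mod 26); the inverse of 11 mod 26 is 19. Treating letters as 0–25, the rule is x ↦ 11x + 11 (mod 26).
Reversing it on yjmlwcd: y(24)→19·(24−11)≡13=n; j(9)→19·(9−11)≡14=o; m(12)→19·(12−11)≡19=t; l(11)→19·(11−11)≡0=a; w(22)→19·(22−11)≡1=b; c(2)→19·(2−11)≡11=l; d(3)→19·(3−11)≡4=e (all mod 26).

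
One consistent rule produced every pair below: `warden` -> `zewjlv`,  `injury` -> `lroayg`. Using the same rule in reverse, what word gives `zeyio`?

watch

In warden: w→z is +3, a→e is +4, r→w is +5, d→j is +6 — the shift increases by 1 each position. Each letter shifts forward by (position + 3), i.e. 3, 4, 5, … — the shift grows by one for each successive letter.
Decoding zeyio: z−3=w, e−4=a, y−5=t, i−6=c, o−7=h.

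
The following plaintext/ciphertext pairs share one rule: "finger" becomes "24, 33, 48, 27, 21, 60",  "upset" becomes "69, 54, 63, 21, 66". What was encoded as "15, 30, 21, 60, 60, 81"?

cherry

The formula is n = 3×(alphabet index, a=1) + 6.
Decoding 15, 30, 21, 60, 60, 81: 15→(15−6)÷3=3=c, 30→(30−6)÷3=8=h, 21→(21−6)÷3=5=e, 60→(60−6)÷3=18=r, 60→(60−6)÷3=18=r, 81→(81−6)÷3=25=y.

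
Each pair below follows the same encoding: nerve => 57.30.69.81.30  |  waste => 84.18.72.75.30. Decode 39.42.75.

Each letter becomes 3×(its alphabet position, a=1..z=26) + 15.
Undoing it on 39.42.75: 39→(39−15)÷3=8=h, 42→(42−15)÷3=9=i, 75→(75−15)÷3=20=t.

hit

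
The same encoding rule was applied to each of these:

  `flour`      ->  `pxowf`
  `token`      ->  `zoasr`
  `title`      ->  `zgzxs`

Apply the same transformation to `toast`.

zoecz

f(5)→p(15) and l(11)→x(23) fit y≡23x+4 (mod 26); the inverse of 23 mod 26 is 17. Each letter's alphabet position (a=0..z=25) is mapped through 23·x+4 mod 26 — an affine cipher.
Applying it to toast: t(19)→23·19+4≡25=z; o(14)→23·14+4≡14=o; a(0)→23·0+4≡4=e; s(18)→23·18+4≡2=c; t(19)→23·19+4≡25=z (all mod 26).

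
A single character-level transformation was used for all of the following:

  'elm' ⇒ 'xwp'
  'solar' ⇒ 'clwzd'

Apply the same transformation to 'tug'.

Two steps: reverse the string, then apply a Caesar shift of +11.
On tug: reverse → gut; then shift: g+11=r, u+11=f, t+11=e.

rfe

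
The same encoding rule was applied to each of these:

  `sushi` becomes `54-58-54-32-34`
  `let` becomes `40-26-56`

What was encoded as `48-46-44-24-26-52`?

s(#19)→54 and u(#21)→58: differences scale by 2, so n = 2·pos + 16. The formula is n = 2×(alphabet index, a=1) + 16.
Undoing it on 48-46-44-24-26-52: 48→(48−16)÷2=16=p, 46→(46−16)÷2=15=o, 44→(44−16)÷2=14=n, 24→(24−16)÷2=4=d, 26→(26−16)÷2=5=e, 52→(52−16)÷2=18=r.

ponder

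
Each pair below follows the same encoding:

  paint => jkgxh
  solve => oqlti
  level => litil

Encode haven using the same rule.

nktix

Each letter's alphabet position (a=0..z=25) is mapped through 19·x+10 mod 26 — an affine cipher.
For haven: h(7)→19·7+10≡13=n; a(0)→19·0+10≡10=k; v(21)→19·21+10≡19=t; e(4)→19·4+10≡8=i; n(13)→19·13+10≡23=x (all mod 26).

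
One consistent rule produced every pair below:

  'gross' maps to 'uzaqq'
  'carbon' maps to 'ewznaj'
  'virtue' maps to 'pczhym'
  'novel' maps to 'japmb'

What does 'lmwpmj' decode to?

heaven

g(6)→u(20) and r(17)→z(25) fit y≡17x+22 (mod 26); the inverse of 17 mod 26 is 23. Each letter's alphabet position (a=0..z=25) is mapped through 17·x+22 mod 26 — an affine cipher.
Reversing it on lmwpmj: l(11)→23·(11−22)≡7=h; m(12)→23·(12−22)≡4=e; w(22)→23·(22−22)≡0=a; p(15)→23·(15−22)≡21=v; m(12)→23·(12−22)≡4=e; j(9)→23·(9−22)≡13=n (all mod 26).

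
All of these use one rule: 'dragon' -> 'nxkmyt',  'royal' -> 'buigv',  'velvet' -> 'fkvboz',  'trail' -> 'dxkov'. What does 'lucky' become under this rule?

vamqi

The shifts repeat in a cycle of length 2: positions 0,1,… shift by +10, +6, then the pattern repeats.
Applying it to lucky: l+10=v, u+6=a, c+10=m, k+6=q, y+10=i.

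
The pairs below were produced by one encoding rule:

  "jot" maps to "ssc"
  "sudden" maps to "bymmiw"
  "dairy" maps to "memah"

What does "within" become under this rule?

Two shifts are in play — +4 for a/e/i/o/u, +9 for every other letter.
Applying it to within: w(cons)+9=f, i(vowel)+4=m, t(cons)+9=c, h(cons)+9=q, i(vowel)+4=m, n(cons)+9=w.

fmcqmw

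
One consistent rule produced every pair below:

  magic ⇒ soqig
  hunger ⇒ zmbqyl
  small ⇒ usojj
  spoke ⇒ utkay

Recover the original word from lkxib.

robin

m(12)→s(18) and a(0)→o(14) fit y≡9x+14 (mod 26); the inverse of 9 mod 26 is 3. This is an affine cipher: with a=0,…,z=25, each position x becomes (9x+14) mod 26.
Undoing it on lkxib: l(11)→3·(11−14)≡17=r; k(10)→3·(10−14)≡14=o; x(23)→3·(23−14)≡1=b; i(8)→3·(8−14)≡8=i; b(1)→3·(1−14)≡13=n (all mod 26).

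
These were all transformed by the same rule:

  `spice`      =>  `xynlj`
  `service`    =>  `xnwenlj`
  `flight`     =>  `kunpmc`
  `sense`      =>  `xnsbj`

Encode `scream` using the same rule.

It's a Vigenère-style cipher with numeric key [5,9]: position i shifts by key[i mod 2].
For scream: s+5=x, c+9=l, r+5=w, e+9=n, a+5=f, m+9=v.

xlwnfv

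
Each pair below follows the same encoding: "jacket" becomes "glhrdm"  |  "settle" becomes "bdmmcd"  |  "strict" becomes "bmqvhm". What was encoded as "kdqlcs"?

j(9)→g(6) and a(0)→l(11) fit y≡11x+11 (mod 26); the inverse of 11 mod 26 is 19. This is an affine cipher: with a=0,…,z=25, each position x becomes (11x+11) mod 26.
Decoding kdqlcs: k(10)→19·(10−11)≡7=h; d(3)→19·(3−11)≡4=e; q(16)→19·(16−11)≡17=r; l(11)→19·(11−11)≡0=a; c(2)→19·(2−11)≡11=l; s(18)→19·(18−11)≡3=d (all mod 26).

herald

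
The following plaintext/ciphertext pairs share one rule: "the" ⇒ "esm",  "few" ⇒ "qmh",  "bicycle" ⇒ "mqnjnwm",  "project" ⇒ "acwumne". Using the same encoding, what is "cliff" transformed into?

nwqqq

The rule splits by letter class: vowels +8, consonants +11.
Applying it to cliff: c(cons)+11=n, l(cons)+11=w, i(vowel)+8=q, f(cons)+11=q, f(cons)+11=q.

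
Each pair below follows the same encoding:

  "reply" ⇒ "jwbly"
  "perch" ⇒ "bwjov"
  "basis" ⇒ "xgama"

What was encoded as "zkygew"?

r(17)→j(9) and e(4)→w(22) fit y≡17x+6 (mod 26); the inverse of 17 mod 26 is 23. This is an affine cipher: with a=0,…,z=25, each position x becomes (17x+6) mod 26.
Undoing it on zkygew: z(25)→23·(25−6)≡21=v; k(10)→23·(10−6)≡14=o; y(24)→23·(24−6)≡24=y; g(6)→23·(6−6)≡0=a; e(4)→23·(4−6)≡6=g; w(22)→23·(22−6)≡4=e (all mod 26).

voyage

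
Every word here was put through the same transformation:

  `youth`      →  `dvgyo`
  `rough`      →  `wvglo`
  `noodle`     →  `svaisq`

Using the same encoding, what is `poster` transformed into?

The shifts repeat in a cycle of length 3: positions 0,1,… shift by +5, +7, +12, then the pattern repeats.
For poster: p+5=u, o+7=v, s+12=e, t+5=y, e+7=l, r+12=d.

uveyld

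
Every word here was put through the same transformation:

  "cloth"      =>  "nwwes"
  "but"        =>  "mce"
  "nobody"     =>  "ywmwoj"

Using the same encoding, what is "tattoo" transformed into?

eieeww

The shift depends on letter class: consonant c→n is +11, but vowel o→w is +8. The rule splits by letter class: vowels +8, consonants +11.
For tattoo: t(cons)+11=e, a(vowel)+8=i, t(cons)+11=e, t(cons)+11=e, o(vowel)+8=w, o(vowel)+8=w.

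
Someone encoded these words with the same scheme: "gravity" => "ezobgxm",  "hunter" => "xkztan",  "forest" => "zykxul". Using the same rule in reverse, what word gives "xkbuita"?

Two steps: reverse the string, then apply a Caesar shift of +6.
Decoding xkbuita: shift back: x−6=r, k−6=e, b−6=v, u−6=o, i−6=c, t−6=n, a−6=u → revocnu; then reverse → uncover.

uncover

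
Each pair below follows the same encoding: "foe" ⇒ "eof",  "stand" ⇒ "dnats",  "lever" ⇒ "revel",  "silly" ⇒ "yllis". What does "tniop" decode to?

point

The output letters match the input read backwards: foe reversed is eof. The word is simply reversed.
Undoing it on tniop: then reverse → point.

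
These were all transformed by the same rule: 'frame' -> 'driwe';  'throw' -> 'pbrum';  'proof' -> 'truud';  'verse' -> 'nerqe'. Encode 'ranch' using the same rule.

rivgb

f(5)→d(3) and r(17)→r(17) fit y≡25x+8 (mod 26); the inverse of 25 mod 26 is 25. Each letter's alphabet position (a=0..z=25) is mapped through 25·x+8 mod 26 — an affine cipher.
Applying it to ranch: r(17)→25·17+8≡17=r; a(0)→25·0+8≡8=i; n(13)→25·13+8≡21=v; c(2)→25·2+8≡6=g; h(7)→25·7+8≡1=b (all mod 26).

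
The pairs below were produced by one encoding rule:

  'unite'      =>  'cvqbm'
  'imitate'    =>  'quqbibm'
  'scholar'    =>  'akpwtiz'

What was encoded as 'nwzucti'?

This is a Caesar cipher with shift 8.
Reversing it on nwzucti: n−8=f, w−8=o, z−8=r, u−8=m, c−8=u, t−8=l, i−8=a.

formula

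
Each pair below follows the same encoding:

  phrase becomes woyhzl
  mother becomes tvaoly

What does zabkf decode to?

It's a constant shift of +7 (ROT7).
Reversing it on zabkf: z−7=s, a−7=t, b−7=u, k−7=d, f−7=y.

study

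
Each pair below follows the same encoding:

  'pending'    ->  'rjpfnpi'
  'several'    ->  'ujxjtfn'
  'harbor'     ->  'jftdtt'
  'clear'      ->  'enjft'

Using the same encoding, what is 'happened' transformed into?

jfrrjpjf

The shift depends on letter class: consonant p→r is +2, but vowel e→j is +5. Vowels shift forward by 5 and consonants shift forward by 2.
For happened: h(cons)+2=j, a(vowel)+5=f, p(cons)+2=r, p(cons)+2=r, e(vowel)+5=j, n(cons)+2=p, e(vowel)+5=j, d(cons)+2=f.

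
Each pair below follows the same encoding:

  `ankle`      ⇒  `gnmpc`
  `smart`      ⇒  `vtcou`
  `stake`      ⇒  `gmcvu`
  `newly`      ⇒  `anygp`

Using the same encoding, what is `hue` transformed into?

gwj

The output letters match the input read backwards, each shifted +2: ankle reversed is elkna. Two steps: reverse the string, then apply a Caesar shift of +2.
On hue: reverse → euh; then shift: e+2=g, u+2=w, h+2=j.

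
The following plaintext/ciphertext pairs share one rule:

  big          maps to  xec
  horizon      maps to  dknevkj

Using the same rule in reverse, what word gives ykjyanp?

concert

Compare letters: b→x is +22, i→e is +22, g→c is +22 — a constant shift. This is a Caesar cipher with shift 22.
Undoing it on ykjyanp: y−22=c, k−22=o, j−22=n, y−22=c, a−22=e, n−22=r, p−22=t.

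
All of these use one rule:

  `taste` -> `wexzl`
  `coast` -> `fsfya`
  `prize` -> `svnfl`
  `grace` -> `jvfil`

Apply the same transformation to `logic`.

osloj

In taste: t→w is +3, a→e is +4, s→x is +5, t→z is +6 — the shift increases by 1 each position. Each letter shifts forward by (position + 3), i.e. 3, 4, 5, … — the shift grows by one for each successive letter.
For logic: l+3=o, o+4=s, g+5=l, i+6=o, c+7=j.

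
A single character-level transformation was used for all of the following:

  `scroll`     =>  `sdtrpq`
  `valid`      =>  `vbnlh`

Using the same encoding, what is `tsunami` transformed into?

ttwqero

In scroll: s→s is +0, c→d is +1, r→t is +2, o→r is +3 — the shift increases by 1 each position. Letter i (0-indexed) is shifted by i+0, so successive shifts are 0, 1, 2, ….
For tsunami: t+0=t, s+1=t, u+2=w, n+3=q, a+4=e, m+5=r, i+6=o.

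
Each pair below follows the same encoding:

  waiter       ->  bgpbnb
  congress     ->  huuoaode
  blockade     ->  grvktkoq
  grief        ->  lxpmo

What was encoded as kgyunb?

In waiter: w→b is +5, a→g is +6, i→p is +7, t→b is +8 — the shift increases by 1 each position. The shift increases by 1 at each position, starting from +5: 5, 6, 7, ….
Undoing it on kgyunb: k−5=f, g−6=a, y−7=r, u−8=m, n−9=e, b−10=r.

farmer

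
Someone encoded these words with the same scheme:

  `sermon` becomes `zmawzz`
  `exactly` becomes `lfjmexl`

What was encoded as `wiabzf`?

In sermon: s→z is +7, e→m is +8, r→a is +9, m→w is +10 — the shift increases by 1 each position. Each letter shifts forward by (position + 7), i.e. 7, 8, 9, … — the shift grows by one for each successive letter.
Decoding wiabzf: w−7=p, i−8=a, a−9=r, b−10=r, z−11=o, f−12=t.

parrot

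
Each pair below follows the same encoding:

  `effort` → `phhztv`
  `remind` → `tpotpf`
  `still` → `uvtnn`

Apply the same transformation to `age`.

The shift depends on letter class: consonant f→h is +2, but vowel e→p is +11. Two shifts are in play — +11 for a/e/i/o/u, +2 for every other letter.
Applying it to age: a(vowel)+11=l, g(cons)+2=i, e(vowel)+11=p.

lip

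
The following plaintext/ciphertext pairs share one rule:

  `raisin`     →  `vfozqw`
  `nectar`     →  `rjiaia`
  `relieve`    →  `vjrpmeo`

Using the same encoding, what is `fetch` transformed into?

Each letter shifts forward by (position + 4), i.e. 4, 5, 6, … — the shift grows by one for each successive letter.
For fetch: f+4=j, e+5=j, t+6=z, c+7=j, h+8=p.

jjzjp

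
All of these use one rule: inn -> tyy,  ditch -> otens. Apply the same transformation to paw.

Compare letters: i→t is +11, n→y is +11, n→y is +11 — a constant shift. This is a Caesar cipher with shift 11.
For paw: p+11=a, a+11=l, w+11=h.

alh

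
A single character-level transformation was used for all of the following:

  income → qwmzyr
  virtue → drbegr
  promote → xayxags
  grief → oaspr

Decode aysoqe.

In income: i→q is +8, n→w is +9, c→m is +10, o→z is +11 — the shift increases by 1 each position. Each letter shifts forward by (position + 8), i.e. 8, 9, 10, … — the shift grows by one for each successive letter.
Reversing it on aysoqe: a−8=s, y−9=p, s−10=i, o−11=d, q−12=e, e−13=r.

spider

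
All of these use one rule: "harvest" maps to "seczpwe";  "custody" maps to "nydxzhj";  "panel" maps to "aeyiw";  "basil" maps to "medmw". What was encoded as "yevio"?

naked

Shifts by position in harvest: pos 0: h→s (+11), pos 1: a→e (+4), pos 2: r→c (+11), pos 3: v→z (+4) — repeating every 2. A repeating key of period 2 is used — shifts +11, +4 over and over.
Decoding yevio: y−11=n, e−4=a, v−11=k, i−4=e, o−11=d.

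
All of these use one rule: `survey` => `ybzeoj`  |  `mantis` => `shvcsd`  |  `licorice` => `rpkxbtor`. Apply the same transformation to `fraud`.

lyidn

In survey: s→y is +6, u→b is +7, r→z is +8, v→e is +9 — the shift increases by 1 each position. The shift increases by 1 at each position, starting from +6: 6, 7, 8, ….
On fraud: f+6=l, r+7=y, a+8=i, u+9=d, d+10=n.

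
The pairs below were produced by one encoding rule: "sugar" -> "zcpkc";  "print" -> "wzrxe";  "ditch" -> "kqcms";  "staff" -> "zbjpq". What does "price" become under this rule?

wzrmp

In sugar: s→z is +7, u→c is +8, g→p is +9, a→k is +10 — the shift increases by 1 each position. Letter i (0-indexed) is shifted by i+7, so successive shifts are 7, 8, 9, ….
Applying it to price: p+7=w, r+8=z, i+9=r, c+10=m, e+11=p.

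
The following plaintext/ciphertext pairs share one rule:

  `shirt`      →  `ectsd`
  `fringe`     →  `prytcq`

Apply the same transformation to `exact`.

The output letters match the input read backwards, each shifted +11: shirt reversed is trihs. The word is reversed, then every letter is shifted forward by 11.
On exact: reverse → tcaxe; then shift: t+11=e, c+11=n, a+11=l, x+11=i, e+11=p.

enlip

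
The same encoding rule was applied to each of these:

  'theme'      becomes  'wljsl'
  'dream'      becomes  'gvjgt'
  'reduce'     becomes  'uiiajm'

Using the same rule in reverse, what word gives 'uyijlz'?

In theme: t→w is +3, h→l is +4, e→j is +5, m→s is +6 — the shift increases by 1 each position. Letter i (0-indexed) is shifted by i+3, so successive shifts are 3, 4, 5, ….
Undoing it on uyijlz: u−3=r, y−4=u, i−5=d, j−6=d, l−7=e, z−8=r.

rudder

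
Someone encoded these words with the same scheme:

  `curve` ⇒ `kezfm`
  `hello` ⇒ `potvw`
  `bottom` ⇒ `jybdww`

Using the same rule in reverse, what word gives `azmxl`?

Shifts by position in curve: pos 0: c→k (+8), pos 1: u→e (+10), pos 2: r→z (+8), pos 3: v→f (+10) — repeating every 2. The shifts repeat in a cycle of length 2: positions 0,1,… shift by +8, +10, then the pattern repeats.
Undoing it on azmxl: a−8=s, z−10=p, m−8=e, x−10=n, l−8=d.

spend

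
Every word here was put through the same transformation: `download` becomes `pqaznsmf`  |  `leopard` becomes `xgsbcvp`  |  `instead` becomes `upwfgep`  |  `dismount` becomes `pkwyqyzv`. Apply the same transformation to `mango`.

Shifts by position in download: pos 0: d→p (+12), pos 1: o→q (+2), pos 2: w→a (+4), pos 3: n→z (+12), pos 4: l→n (+2), pos 5: o→s (+4) — repeating every 3. It's a Vigenère-style cipher with numeric key [12,2,4]: position i shifts by key[i mod 3].
On mango: m+12=y, a+2=c, n+4=r, g+12=s, o+2=q.

ycrsq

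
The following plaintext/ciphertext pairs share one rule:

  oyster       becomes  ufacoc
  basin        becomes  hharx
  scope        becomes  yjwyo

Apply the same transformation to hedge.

nllpo

In oyster: o→u is +6, y→f is +7, s→a is +8, t→c is +9 — the shift increases by 1 each position. Each letter shifts forward by (position + 6), i.e. 6, 7, 8, … — the shift grows by one for each successive letter.
On hedge: h+6=n, e+7=l, d+8=l, g+9=p, e+10=o.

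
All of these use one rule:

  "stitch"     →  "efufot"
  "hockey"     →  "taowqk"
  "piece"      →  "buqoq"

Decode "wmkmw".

Compare letters: s→e is +12, t→f is +12, i→u is +12 — a constant shift. Every letter moves 12 places later in the alphabet, wrapping around z→a.
Undoing it on wmkmw: w−12=k, m−12=a, k−12=y, m−12=a, w−12=k.

kayak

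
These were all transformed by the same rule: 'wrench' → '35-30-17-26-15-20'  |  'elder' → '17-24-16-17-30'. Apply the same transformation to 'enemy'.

Letters become their 1-based position plus 12 (so a→13, b→14, …).
On enemy: e=5→17, n=14→26, e=5→17, m=13→25, y=25→37.

17-26-17-25-37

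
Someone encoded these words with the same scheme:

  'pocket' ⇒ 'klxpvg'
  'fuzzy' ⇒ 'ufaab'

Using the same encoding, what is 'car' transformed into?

xzi

Each letter is replaced by its mirror in the alphabet: a↔z, b↔y, c↔x, and so on (the Atbash cipher).
For car: c↔x, a↔z, r↔i.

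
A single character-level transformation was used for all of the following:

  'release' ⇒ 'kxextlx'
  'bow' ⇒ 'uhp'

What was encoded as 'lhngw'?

Each letter is shifted forward by 19 in the alphabet (a Caesar shift of +19).
Undoing it on lhngw: l−19=s, h−19=o, n−19=u, g−19=n, w−19=d.

sound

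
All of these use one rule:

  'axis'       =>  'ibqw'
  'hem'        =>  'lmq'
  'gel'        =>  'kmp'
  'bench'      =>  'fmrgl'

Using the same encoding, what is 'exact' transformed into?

Vowels shift forward by 8 and consonants shift forward by 4.
On exact: e(vowel)+8=m, x(cons)+4=b, a(vowel)+8=i, c(cons)+4=g, t(cons)+4=x.

mbigx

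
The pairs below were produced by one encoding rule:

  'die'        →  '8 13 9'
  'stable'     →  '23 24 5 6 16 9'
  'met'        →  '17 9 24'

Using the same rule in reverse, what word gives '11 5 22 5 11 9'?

d is letter #4 and maps to 8: an offset of 4. Letters become their 1-based position plus 4 (so a→5, b→6, …).
Undoing it on 11 5 22 5 11 9: 11→(11−4)÷1=7=g, 5→(5−4)÷1=1=a, 22→(22−4)÷1=18=r, 5→(5−4)÷1=1=a, 11→(11−4)÷1=7=g, 9→(9−4)÷1=5=e.

garage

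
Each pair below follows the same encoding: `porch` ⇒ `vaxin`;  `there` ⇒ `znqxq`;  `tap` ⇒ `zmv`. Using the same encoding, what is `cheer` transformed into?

inqqx

The shift depends on letter class: consonant p→v is +6, but vowel o→a is +12. Vowels shift forward by 12 and consonants shift forward by 6.
For cheer: c(cons)+6=i, h(cons)+6=n, e(vowel)+12=q, e(vowel)+12=q, r(cons)+6=x.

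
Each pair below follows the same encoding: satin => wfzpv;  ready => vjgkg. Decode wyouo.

sting

The shift increases by 1 at each position, starting from +4: 4, 5, 6, ….
Undoing it on wyouo: w−4=s, y−5=t, o−6=i, u−7=n, o−8=g.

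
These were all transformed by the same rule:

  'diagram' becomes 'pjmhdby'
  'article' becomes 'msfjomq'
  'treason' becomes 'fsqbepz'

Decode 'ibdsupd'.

warrior

Shifts by position in diagram: pos 0: d→p (+12), pos 1: i→j (+1), pos 2: a→m (+12), pos 3: g→h (+1) — repeating every 2. The shifts repeat in a cycle of length 2: positions 0,1,… shift by +12, +1, then the pattern repeats.
Reversing it on ibdsupd: i−12=w, b−1=a, d−12=r, s−1=r, u−12=i, p−1=o, d−12=r.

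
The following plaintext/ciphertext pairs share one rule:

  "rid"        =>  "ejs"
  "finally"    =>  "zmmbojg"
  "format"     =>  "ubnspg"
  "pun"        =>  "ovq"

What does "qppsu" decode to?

The output letters match the input read backwards, each shifted +1: rid reversed is dir. Read the word backwards and shift each letter +1.
Reversing it on qppsu: shift back: q−1=p, p−1=o, p−1=o, s−1=r, u−1=t → poort; then reverse → troop.

troop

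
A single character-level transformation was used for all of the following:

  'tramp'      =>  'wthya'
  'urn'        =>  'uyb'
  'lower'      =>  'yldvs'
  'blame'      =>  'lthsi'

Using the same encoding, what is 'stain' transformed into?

Read the word backwards and shift each letter +7.
On stain: reverse → niats; then shift: n+7=u, i+7=p, a+7=h, t+7=a, s+7=z.

uphaz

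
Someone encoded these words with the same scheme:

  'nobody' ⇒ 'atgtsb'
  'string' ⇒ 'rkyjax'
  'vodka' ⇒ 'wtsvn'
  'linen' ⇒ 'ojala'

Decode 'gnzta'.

bacon

n(13)→a(0) and o(14)→t(19) fit y≡19x+13 (mod 26); the inverse of 19 mod 26 is 11. This is an affine cipher: with a=0,…,z=25, each position x becomes (19x+13) mod 26.
Undoing it on gnzta: g(6)→11·(6−13)≡1=b; n(13)→11·(13−13)≡0=a; z(25)→11·(25−13)≡2=c; t(19)→11·(19−13)≡14=o; a(0)→11·(0−13)≡13=n (all mod 26).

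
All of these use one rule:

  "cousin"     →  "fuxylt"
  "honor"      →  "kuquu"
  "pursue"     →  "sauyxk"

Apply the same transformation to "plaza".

srdfd

Shifts by position in cousin: pos 0: c→f (+3), pos 1: o→u (+6), pos 2: u→x (+3), pos 3: s→y (+6) — repeating every 2. The shifts repeat in a cycle of length 2: positions 0,1,… shift by +3, +6, then the pattern repeats.
For plaza: p+3=s, l+6=r, a+3=d, z+6=f, a+3=d.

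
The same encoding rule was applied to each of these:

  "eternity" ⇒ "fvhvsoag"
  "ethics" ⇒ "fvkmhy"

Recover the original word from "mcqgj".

In eternity: e→f is +1, t→v is +2, e→h is +3, r→v is +4 — the shift increases by 1 each position. The shift increases by 1 at each position, starting from +1: 1, 2, 3, ….
Undoing it on mcqgj: m−1=l, c−2=a, q−3=n, g−4=c, j−5=e.

lance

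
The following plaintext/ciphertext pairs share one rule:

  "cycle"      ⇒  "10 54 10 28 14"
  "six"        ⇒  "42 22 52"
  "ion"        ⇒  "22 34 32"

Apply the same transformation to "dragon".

12 40 6 18 34 32

The formula is n = 2×(alphabet index, a=1) + 4.
On dragon: d=4→12, r=18→40, a=1→6, g=7→18, o=15→34, n=14→32.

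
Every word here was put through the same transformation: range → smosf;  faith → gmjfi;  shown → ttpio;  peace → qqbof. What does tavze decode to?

sound

Shifts by position in range: pos 0: r→s (+1), pos 1: a→m (+12), pos 2: n→o (+1), pos 3: g→s (+12) — repeating every 2. It's a Vigenère-style cipher with numeric key [1,12]: position i shifts by key[i mod 2].
Decoding tavze: t−1=s, a−12=o, v−1=u, z−12=n, e−1=d.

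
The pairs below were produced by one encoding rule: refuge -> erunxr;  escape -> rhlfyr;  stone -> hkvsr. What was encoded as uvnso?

r(17)→e(4) and e(4)→r(17) fit y≡3x+5 (mod 26); the inverse of 3 mod 26 is 9. This is an affine cipher: with a=0,…,z=25, each position x becomes (3x+5) mod 26.
Undoing it on uvnso: u(20)→9·(20−5)≡5=f; v(21)→9·(21−5)≡14=o; n(13)→9·(13−5)≡20=u; s(18)→9·(18−5)≡13=n; o(14)→9·(14−5)≡3=d (all mod 26).

found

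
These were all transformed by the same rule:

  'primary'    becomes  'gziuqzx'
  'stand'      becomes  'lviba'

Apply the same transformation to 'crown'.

The word is reversed, then every letter is shifted forward by 8.
For crown: reverse → nworc; then shift: n+8=v, w+8=e, o+8=w, r+8=z, c+8=k.

vewzk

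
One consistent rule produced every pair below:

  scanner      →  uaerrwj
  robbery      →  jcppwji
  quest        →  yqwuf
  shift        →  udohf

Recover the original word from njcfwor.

protein

s(18)→u(20) and c(2)→a(0) fit y≡11x+4 (mod 26); the inverse of 11 mod 26 is 19. This is an affine cipher: with a=0,…,z=25, each position x becomes (11x+4) mod 26.
Undoing it on njcfwor: n(13)→19·(13−4)≡15=p; j(9)→19·(9−4)≡17=r; c(2)→19·(2−4)≡14=o; f(5)→19·(5−4)≡19=t; w(22)→19·(22−4)≡4=e; o(14)→19·(14−4)≡8=i; r(17)→19·(17−4)≡13=n (all mod 26).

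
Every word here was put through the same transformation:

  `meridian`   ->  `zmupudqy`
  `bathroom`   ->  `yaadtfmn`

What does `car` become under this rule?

dmo

The output letters match the input read backwards, each shifted +12: meridian reversed is naidirem. The word is reversed, then every letter is shifted forward by 12.
For car: reverse → rac; then shift: r+12=d, a+12=m, c+12=o.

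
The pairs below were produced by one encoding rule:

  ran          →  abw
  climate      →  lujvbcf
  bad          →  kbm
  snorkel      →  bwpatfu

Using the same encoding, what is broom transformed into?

kappv

The shift depends on letter class: consonant r→a is +9, but vowel a→b is +1. The rule splits by letter class: vowels +1, consonants +9.
Applying it to broom: b(cons)+9=k, r(cons)+9=a, o(vowel)+1=p, o(vowel)+1=p, m(cons)+9=v.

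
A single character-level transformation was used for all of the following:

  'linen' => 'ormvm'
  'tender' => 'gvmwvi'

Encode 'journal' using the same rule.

Each pair mirrors across the alphabet (l↔o, i↔r, n↔m): positions sum to 25. Each letter is replaced by its mirror in the alphabet: a↔z, b↔y, c↔x, and so on (the Atbash cipher).
Applying it to journal: j↔q, o↔l, u↔f, r↔i, n↔m, a↔z, l↔o.

qlfimzo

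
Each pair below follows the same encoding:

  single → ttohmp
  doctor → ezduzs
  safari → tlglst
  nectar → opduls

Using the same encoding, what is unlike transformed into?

The shift depends on letter class: consonant s→t is +1, but vowel i→t is +11. Two shifts are in play — +11 for a/e/i/o/u, +1 for every other letter.
On unlike: u(vowel)+11=f, n(cons)+1=o, l(cons)+1=m, i(vowel)+11=t, k(cons)+1=l, e(vowel)+11=p.

fomtlp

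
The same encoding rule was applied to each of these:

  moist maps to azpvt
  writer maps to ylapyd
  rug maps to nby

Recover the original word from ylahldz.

sweater

The output letters match the input read backwards, each shifted +7: moist reversed is tsiom. Two steps: reverse the string, then apply a Caesar shift of +7.
Reversing it on ylahldz: shift back: y−7=r, l−7=e, a−7=t, h−7=a, l−7=e, d−7=w, z−7=s → retaews; then reverse → sweater.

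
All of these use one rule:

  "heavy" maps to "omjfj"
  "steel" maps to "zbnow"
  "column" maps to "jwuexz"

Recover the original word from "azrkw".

The shift increases by 1 at each position, starting from +7: 7, 8, 9, ….
Decoding azrkw: a−7=t, z−8=r, r−9=i, k−10=a, w−11=l.

trial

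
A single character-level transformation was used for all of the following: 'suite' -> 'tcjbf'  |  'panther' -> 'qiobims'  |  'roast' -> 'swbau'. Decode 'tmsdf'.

Shifts by position in suite: pos 0: s→t (+1), pos 1: u→c (+8), pos 2: i→j (+1), pos 3: t→b (+8) — repeating every 2. The shifts repeat in a cycle of length 2: positions 0,1,… shift by +1, +8, then the pattern repeats.
Decoding tmsdf: t−1=s, m−8=e, s−1=r, d−8=v, f−1=e.

serve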